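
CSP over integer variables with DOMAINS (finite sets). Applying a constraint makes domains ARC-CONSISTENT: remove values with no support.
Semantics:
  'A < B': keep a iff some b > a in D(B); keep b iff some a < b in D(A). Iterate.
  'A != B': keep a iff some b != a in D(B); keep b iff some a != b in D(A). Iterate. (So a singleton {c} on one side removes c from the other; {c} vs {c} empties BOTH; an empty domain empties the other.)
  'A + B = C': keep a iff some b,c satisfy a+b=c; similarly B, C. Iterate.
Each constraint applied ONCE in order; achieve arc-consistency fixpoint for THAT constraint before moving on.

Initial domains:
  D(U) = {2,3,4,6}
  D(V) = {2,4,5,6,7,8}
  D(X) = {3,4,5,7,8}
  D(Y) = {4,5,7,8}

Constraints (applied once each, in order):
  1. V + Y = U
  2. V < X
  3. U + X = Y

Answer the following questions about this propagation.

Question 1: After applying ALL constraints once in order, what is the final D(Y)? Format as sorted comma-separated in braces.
Answer: {}

Derivation:
Constraint 1 (V + Y = U) on D(V)={2,4,5,6,7,8} D(Y)={4,5,7,8} D(U)={2,3,4,6}: V {2,4,5,6,7,8}->{2}; Y {4,5,7,8}->{4}; U {2,3,4,6}->{6}
Constraint 2 (V < X) on D(V)={2} D(X)={3,4,5,7,8}: no change
Constraint 3 (U + X = Y) on D(U)={6} D(X)={3,4,5,7,8} D(Y)={4}: U {6}->{}; X {3,4,5,7,8}->{}; Y {4}->{}
So after all 3 constraints: D(Y) = {}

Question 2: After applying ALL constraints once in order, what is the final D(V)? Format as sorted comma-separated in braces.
Answer: {2}

Derivation:
Constraint 1 (V + Y = U) on D(V)={2,4,5,6,7,8} D(Y)={4,5,7,8} D(U)={2,3,4,6}: V {2,4,5,6,7,8}->{2}; Y {4,5,7,8}->{4}; U {2,3,4,6}->{6}
Constraint 2 (V < X) on D(V)={2} D(X)={3,4,5,7,8}: no change
Constraint 3 (U + X = Y) on D(U)={6} D(X)={3,4,5,7,8} D(Y)={4}: U {6}->{}; X {3,4,5,7,8}->{}; Y {4}->{}
So after all 3 constraints: D(V) = {2}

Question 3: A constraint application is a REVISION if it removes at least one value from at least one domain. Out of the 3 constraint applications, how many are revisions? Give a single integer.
Constraint 1 (V + Y = U) on D(V)={2,4,5,6,7,8} D(Y)={4,5,7,8} D(U)={2,3,4,6}: V {2,4,5,6,7,8}->{2}; Y {4,5,7,8}->{4}; U {2,3,4,6}->{6} => REVISION
Constraint 2 (V < X) on D(V)={2} D(X)={3,4,5,7,8}: no change => not a revision
Constraint 3 (U + X = Y) on D(U)={6} D(X)={3,4,5,7,8} D(Y)={4}: U {6}->{}; X {3,4,5,7,8}->{}; Y {4}->{} => REVISION
Total revisions = 2

Answer: 2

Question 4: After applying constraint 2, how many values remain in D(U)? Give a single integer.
Constraint 1 (V + Y = U) on D(V)={2,4,5,6,7,8} D(Y)={4,5,7,8} D(U)={2,3,4,6}: V {2,4,5,6,7,8}->{2}; Y {4,5,7,8}->{4}; U {2,3,4,6}->{6}
Constraint 2 (V < X) on D(V)={2} D(X)={3,4,5,7,8}: no change
So after constraint 2: D(U)={6}, size = 1

Answer: 1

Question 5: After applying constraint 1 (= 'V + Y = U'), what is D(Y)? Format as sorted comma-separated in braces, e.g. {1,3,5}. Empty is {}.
Answer: {4}

Derivation:
Constraint 1 (V + Y = U) on D(V)={2,4,5,6,7,8} D(Y)={4,5,7,8} D(U)={2,3,4,6}: V {2,4,5,6,7,8}->{2}; Y {4,5,7,8}->{4}; U {2,3,4,6}->{6}
So after constraint 1: D(Y) = {4}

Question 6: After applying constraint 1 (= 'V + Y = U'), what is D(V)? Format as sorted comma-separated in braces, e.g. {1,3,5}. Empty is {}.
Constraint 1 (V + Y = U) on D(V)={2,4,5,6,7,8} D(Y)={4,5,7,8} D(U)={2,3,4,6}: V {2,4,5,6,7,8}->{2}; Y {4,5,7,8}->{4}; U {2,3,4,6}->{6}
So after constraint 1: D(V) = {2}

Answer: {2}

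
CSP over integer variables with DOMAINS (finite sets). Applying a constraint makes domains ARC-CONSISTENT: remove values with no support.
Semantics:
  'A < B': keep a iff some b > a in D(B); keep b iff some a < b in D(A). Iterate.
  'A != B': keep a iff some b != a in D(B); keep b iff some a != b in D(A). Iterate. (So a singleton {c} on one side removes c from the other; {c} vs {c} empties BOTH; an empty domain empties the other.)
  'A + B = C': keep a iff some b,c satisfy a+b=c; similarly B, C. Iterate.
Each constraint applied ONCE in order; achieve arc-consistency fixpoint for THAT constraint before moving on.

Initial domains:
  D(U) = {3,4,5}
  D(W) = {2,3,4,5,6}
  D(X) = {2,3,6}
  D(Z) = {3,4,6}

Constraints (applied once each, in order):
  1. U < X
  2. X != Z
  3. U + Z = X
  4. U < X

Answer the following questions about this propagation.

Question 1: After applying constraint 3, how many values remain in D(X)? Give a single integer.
Constraint 1 (U < X) on D(U)={3,4,5} D(X)={2,3,6}: X {2,3,6}->{6}
Constraint 2 (X != Z) on D(X)={6} D(Z)={3,4,6}: Z {3,4,6}->{3,4}
Constraint 3 (U + Z = X) on D(U)={3,4,5} D(Z)={3,4} D(X)={6}: U {3,4,5}->{3}; Z {3,4}->{3}
So after constraint 3: D(X)={6}, size = 1

Answer: 1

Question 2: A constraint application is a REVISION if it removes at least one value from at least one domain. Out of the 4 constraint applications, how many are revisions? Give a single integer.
Constraint 1 (U < X) on D(U)={3,4,5} D(X)={2,3,6}: X {2,3,6}->{6} => REVISION
Constraint 2 (X != Z) on D(X)={6} D(Z)={3,4,6}: Z {3,4,6}->{3,4} => REVISION
Constraint 3 (U + Z = X) on D(U)={3,4,5} D(Z)={3,4} D(X)={6}: U {3,4,5}->{3}; Z {3,4}->{3} => REVISION
Constraint 4 (U < X) on D(U)={3} D(X)={6}: no change => not a revision
Total revisions = 3

Answer: 3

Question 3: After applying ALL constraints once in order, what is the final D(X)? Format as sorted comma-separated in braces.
Answer: {6}

Derivation:
Constraint 1 (U < X) on D(U)={3,4,5} D(X)={2,3,6}: X {2,3,6}->{6}
Constraint 2 (X != Z) on D(X)={6} D(Z)={3,4,6}: Z {3,4,6}->{3,4}
Constraint 3 (U + Z = X) on D(U)={3,4,5} D(Z)={3,4} D(X)={6}: U {3,4,5}->{3}; Z {3,4}->{3}
Constraint 4 (U < X) on D(U)={3} D(X)={6}: no change
So after all 4 constraints: D(X) = {6}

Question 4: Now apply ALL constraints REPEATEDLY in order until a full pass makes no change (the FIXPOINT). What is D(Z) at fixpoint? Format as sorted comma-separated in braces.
pass 0 (initial): D(Z)={3,4,6}
pass 1: U {3,4,5}->{3}; X {2,3,6}->{6}; Z {3,4,6}->{3}
pass 2: no change
Fixpoint after 2 passes: D(Z) = {3}

Answer: {3}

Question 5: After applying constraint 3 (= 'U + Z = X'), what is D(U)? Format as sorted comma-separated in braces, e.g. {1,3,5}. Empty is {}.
Answer: {3}

Derivation:
Constraint 1 (U < X) on D(U)={3,4,5} D(X)={2,3,6}: X {2,3,6}->{6}
Constraint 2 (X != Z) on D(X)={6} D(Z)={3,4,6}: Z {3,4,6}->{3,4}
Constraint 3 (U + Z = X) on D(U)={3,4,5} D(Z)={3,4} D(X)={6}: U {3,4,5}->{3}; Z {3,4}->{3}
So after constraint 3: D(U) = {3}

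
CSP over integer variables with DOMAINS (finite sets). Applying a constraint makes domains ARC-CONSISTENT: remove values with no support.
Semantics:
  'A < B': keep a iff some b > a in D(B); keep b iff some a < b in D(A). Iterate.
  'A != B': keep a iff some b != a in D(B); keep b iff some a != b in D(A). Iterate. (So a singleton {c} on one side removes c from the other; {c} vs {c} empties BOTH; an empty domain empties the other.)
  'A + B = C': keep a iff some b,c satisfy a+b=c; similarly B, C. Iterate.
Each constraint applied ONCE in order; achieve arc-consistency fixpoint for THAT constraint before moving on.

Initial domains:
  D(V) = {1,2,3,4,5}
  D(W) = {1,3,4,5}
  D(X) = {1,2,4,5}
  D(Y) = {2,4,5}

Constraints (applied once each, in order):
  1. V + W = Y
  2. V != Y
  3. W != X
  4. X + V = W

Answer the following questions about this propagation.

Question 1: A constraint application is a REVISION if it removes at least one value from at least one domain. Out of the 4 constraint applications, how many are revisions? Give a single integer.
Constraint 1 (V + W = Y) on D(V)={1,2,3,4,5} D(W)={1,3,4,5} D(Y)={2,4,5}: V {1,2,3,4,5}->{1,2,3,4}; W {1,3,4,5}->{1,3,4} => REVISION
Constraint 2 (V != Y) on D(V)={1,2,3,4} D(Y)={2,4,5}: no change => not a revision
Constraint 3 (W != X) on D(W)={1,3,4} D(X)={1,2,4,5}: no change => not a revision
Constraint 4 (X + V = W) on D(X)={1,2,4,5} D(V)={1,2,3,4} D(W)={1,3,4}: X {1,2,4,5}->{1,2}; V {1,2,3,4}->{1,2,3}; W {1,3,4}->{3,4} => REVISION
Total revisions = 2

Answer: 2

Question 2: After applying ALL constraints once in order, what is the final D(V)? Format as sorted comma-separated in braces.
Answer: {1,2,3}

Derivation:
Constraint 1 (V + W = Y) on D(V)={1,2,3,4,5} D(W)={1,3,4,5} D(Y)={2,4,5}: V {1,2,3,4,5}->{1,2,3,4}; W {1,3,4,5}->{1,3,4}
Constraint 2 (V != Y) on D(V)={1,2,3,4} D(Y)={2,4,5}: no change
Constraint 3 (W != X) on D(W)={1,3,4} D(X)={1,2,4,5}: no change
Constraint 4 (X + V = W) on D(X)={1,2,4,5} D(V)={1,2,3,4} D(W)={1,3,4}: X {1,2,4,5}->{1,2}; V {1,2,3,4}->{1,2,3}; W {1,3,4}->{3,4}
So after all 4 constraints: D(V) = {1,2,3}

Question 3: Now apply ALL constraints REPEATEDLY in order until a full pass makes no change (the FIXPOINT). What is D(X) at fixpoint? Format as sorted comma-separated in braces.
Answer: {1,2}

Derivation:
pass 0 (initial): D(X)={1,2,4,5}
pass 1: V {1,2,3,4,5}->{1,2,3}; W {1,3,4,5}->{3,4}; X {1,2,4,5}->{1,2}
pass 2: V {1,2,3}->{1,2}; Y {2,4,5}->{4,5}
pass 3: no change
Fixpoint after 3 passes: D(X) = {1,2}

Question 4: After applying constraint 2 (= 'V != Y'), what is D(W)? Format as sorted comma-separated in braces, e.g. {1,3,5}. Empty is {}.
Constraint 1 (V + W = Y) on D(V)={1,2,3,4,5} D(W)={1,3,4,5} D(Y)={2,4,5}: V {1,2,3,4,5}->{1,2,3,4}; W {1,3,4,5}->{1,3,4}
Constraint 2 (V != Y) on D(V)={1,2,3,4} D(Y)={2,4,5}: no change
So after constraint 2: D(W) = {1,3,4}

Answer: {1,3,4}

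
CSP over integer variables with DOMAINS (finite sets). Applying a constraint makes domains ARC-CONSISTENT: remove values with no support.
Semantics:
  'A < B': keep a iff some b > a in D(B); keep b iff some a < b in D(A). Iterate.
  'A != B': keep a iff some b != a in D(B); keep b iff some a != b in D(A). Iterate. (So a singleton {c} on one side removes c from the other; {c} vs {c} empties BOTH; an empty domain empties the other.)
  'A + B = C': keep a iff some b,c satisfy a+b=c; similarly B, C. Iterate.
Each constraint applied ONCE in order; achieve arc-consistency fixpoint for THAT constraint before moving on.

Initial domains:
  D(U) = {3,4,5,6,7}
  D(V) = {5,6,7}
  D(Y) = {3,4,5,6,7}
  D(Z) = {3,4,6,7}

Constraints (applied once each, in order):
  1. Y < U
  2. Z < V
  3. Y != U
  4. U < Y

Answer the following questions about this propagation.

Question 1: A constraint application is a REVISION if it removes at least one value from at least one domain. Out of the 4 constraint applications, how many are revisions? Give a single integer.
Constraint 1 (Y < U) on D(Y)={3,4,5,6,7} D(U)={3,4,5,6,7}: Y {3,4,5,6,7}->{3,4,5,6}; U {3,4,5,6,7}->{4,5,6,7} => REVISION
Constraint 2 (Z < V) on D(Z)={3,4,6,7} D(V)={5,6,7}: Z {3,4,6,7}->{3,4,6} => REVISION
Constraint 3 (Y != U) on D(Y)={3,4,5,6} D(U)={4,5,6,7}: no change => not a revision
Constraint 4 (U < Y) on D(U)={4,5,6,7} D(Y)={3,4,5,6}: U {4,5,6,7}->{4,5}; Y {3,4,5,6}->{5,6} => REVISION
Total revisions = 3

Answer: 3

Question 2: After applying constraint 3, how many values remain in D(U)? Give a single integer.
Constraint 1 (Y < U) on D(Y)={3,4,5,6,7} D(U)={3,4,5,6,7}: Y {3,4,5,6,7}->{3,4,5,6}; U {3,4,5,6,7}->{4,5,6,7}
Constraint 2 (Z < V) on D(Z)={3,4,6,7} D(V)={5,6,7}: Z {3,4,6,7}->{3,4,6}
Constraint 3 (Y != U) on D(Y)={3,4,5,6} D(U)={4,5,6,7}: no change
So after constraint 3: D(U)={4,5,6,7}, size = 4

Answer: 4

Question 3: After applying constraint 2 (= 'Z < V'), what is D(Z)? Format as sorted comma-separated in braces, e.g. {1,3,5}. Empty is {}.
Answer: {3,4,6}

Derivation:
Constraint 1 (Y < U) on D(Y)={3,4,5,6,7} D(U)={3,4,5,6,7}: Y {3,4,5,6,7}->{3,4,5,6}; U {3,4,5,6,7}->{4,5,6,7}
Constraint 2 (Z < V) on D(Z)={3,4,6,7} D(V)={5,6,7}: Z {3,4,6,7}->{3,4,6}
So after constraint 2: D(Z) = {3,4,6}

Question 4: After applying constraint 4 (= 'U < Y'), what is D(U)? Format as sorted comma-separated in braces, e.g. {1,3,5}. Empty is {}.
Constraint 1 (Y < U) on D(Y)={3,4,5,6,7} D(U)={3,4,5,6,7}: Y {3,4,5,6,7}->{3,4,5,6}; U {3,4,5,6,7}->{4,5,6,7}
Constraint 2 (Z < V) on D(Z)={3,4,6,7} D(V)={5,6,7}: Z {3,4,6,7}->{3,4,6}
Constraint 3 (Y != U) on D(Y)={3,4,5,6} D(U)={4,5,6,7}: no change
Constraint 4 (U < Y) on D(U)={4,5,6,7} D(Y)={3,4,5,6}: U {4,5,6,7}->{4,5}; Y {3,4,5,6}->{5,6}
So after constraint 4: D(U) = {4,5}

Answer: {4,5}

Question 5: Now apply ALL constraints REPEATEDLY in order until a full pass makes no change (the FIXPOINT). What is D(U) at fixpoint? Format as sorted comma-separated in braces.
Answer: {}

Derivation:
pass 0 (initial): D(U)={3,4,5,6,7}
pass 1: U {3,4,5,6,7}->{4,5}; Y {3,4,5,6,7}->{5,6}; Z {3,4,6,7}->{3,4,6}
pass 2: U {4,5}->{}; Y {5,6}->{}
pass 3: no change
Fixpoint after 3 passes: D(U) = {}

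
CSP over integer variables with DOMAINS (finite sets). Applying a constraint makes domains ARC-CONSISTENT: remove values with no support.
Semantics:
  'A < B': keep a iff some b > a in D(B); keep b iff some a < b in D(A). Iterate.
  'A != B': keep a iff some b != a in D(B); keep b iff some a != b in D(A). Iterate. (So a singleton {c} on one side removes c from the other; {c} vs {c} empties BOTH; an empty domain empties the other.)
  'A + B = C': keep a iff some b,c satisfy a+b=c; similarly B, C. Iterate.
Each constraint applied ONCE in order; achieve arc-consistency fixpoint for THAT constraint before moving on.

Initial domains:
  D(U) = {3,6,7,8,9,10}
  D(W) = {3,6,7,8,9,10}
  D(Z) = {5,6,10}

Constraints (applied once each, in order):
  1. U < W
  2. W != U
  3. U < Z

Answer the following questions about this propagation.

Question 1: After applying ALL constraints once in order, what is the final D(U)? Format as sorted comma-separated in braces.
Answer: {3,6,7,8,9}

Derivation:
Constraint 1 (U < W) on D(U)={3,6,7,8,9,10} D(W)={3,6,7,8,9,10}: U {3,6,7,8,9,10}->{3,6,7,8,9}; W {3,6,7,8,9,10}->{6,7,8,9,10}
Constraint 2 (W != U) on D(W)={6,7,8,9,10} D(U)={3,6,7,8,9}: no change
Constraint 3 (U < Z) on D(U)={3,6,7,8,9} D(Z)={5,6,10}: no change
So after all 3 constraints: D(U) = {3,6,7,8,9}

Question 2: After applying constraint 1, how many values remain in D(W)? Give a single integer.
Constraint 1 (U < W) on D(U)={3,6,7,8,9,10} D(W)={3,6,7,8,9,10}: U {3,6,7,8,9,10}->{3,6,7,8,9}; W {3,6,7,8,9,10}->{6,7,8,9,10}
So after constraint 1: D(W)={6,7,8,9,10}, size = 5

Answer: 5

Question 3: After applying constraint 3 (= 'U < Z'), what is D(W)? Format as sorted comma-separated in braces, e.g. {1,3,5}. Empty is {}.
Constraint 1 (U < W) on D(U)={3,6,7,8,9,10} D(W)={3,6,7,8,9,10}: U {3,6,7,8,9,10}->{3,6,7,8,9}; W {3,6,7,8,9,10}->{6,7,8,9,10}
Constraint 2 (W != U) on D(W)={6,7,8,9,10} D(U)={3,6,7,8,9}: no change
Constraint 3 (U < Z) on D(U)={3,6,7,8,9} D(Z)={5,6,10}: no change
So after constraint 3: D(W) = {6,7,8,9,10}

Answer: {6,7,8,9,10}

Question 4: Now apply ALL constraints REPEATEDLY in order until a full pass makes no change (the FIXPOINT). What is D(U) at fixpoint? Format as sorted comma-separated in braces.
Answer: {3,6,7,8,9}

Derivation:
pass 0 (initial): D(U)={3,6,7,8,9,10}
pass 1: U {3,6,7,8,9,10}->{3,6,7,8,9}; W {3,6,7,8,9,10}->{6,7,8,9,10}
pass 2: no change
Fixpoint after 2 passes: D(U) = {3,6,7,8,9}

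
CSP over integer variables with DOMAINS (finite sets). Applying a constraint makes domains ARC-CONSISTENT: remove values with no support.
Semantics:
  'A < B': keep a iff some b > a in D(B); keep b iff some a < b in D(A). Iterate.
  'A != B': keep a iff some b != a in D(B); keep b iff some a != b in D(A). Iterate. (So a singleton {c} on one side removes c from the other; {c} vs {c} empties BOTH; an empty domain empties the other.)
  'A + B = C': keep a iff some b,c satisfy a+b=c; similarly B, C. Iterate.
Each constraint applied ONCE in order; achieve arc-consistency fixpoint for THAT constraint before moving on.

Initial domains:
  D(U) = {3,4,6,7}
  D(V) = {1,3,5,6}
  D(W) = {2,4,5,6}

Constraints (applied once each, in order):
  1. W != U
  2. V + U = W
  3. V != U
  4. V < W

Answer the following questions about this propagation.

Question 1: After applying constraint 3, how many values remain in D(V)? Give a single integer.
Answer: 2

Derivation:
Constraint 1 (W != U) on D(W)={2,4,5,6} D(U)={3,4,6,7}: no change
Constraint 2 (V + U = W) on D(V)={1,3,5,6} D(U)={3,4,6,7} D(W)={2,4,5,6}: V {1,3,5,6}->{1,3}; U {3,4,6,7}->{3,4}; W {2,4,5,6}->{4,5,6}
Constraint 3 (V != U) on D(V)={1,3} D(U)={3,4}: no change
So after constraint 3: D(V)={1,3}, size = 2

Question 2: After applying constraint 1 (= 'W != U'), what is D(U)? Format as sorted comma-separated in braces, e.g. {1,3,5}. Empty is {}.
Constraint 1 (W != U) on D(W)={2,4,5,6} D(U)={3,4,6,7}: no change
So after constraint 1: D(U) = {3,4,6,7}

Answer: {3,4,6,7}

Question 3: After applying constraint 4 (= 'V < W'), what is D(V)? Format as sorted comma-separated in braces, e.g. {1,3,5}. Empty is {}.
Answer: {1,3}

Derivation:
Constraint 1 (W != U) on D(W)={2,4,5,6} D(U)={3,4,6,7}: no change
Constraint 2 (V + U = W) on D(V)={1,3,5,6} D(U)={3,4,6,7} D(W)={2,4,5,6}: V {1,3,5,6}->{1,3}; U {3,4,6,7}->{3,4}; W {2,4,5,6}->{4,5,6}
Constraint 3 (V != U) on D(V)={1,3} D(U)={3,4}: no change
Constraint 4 (V < W) on D(V)={1,3} D(W)={4,5,6}: no change
So after constraint 4: D(V) = {1,3}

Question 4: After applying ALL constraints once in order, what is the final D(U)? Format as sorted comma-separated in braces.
Answer: {3,4}

Derivation:
Constraint 1 (W != U) on D(W)={2,4,5,6} D(U)={3,4,6,7}: no change
Constraint 2 (V + U = W) on D(V)={1,3,5,6} D(U)={3,4,6,7} D(W)={2,4,5,6}: V {1,3,5,6}->{1,3}; U {3,4,6,7}->{3,4}; W {2,4,5,6}->{4,5,6}
Constraint 3 (V != U) on D(V)={1,3} D(U)={3,4}: no change
Constraint 4 (V < W) on D(V)={1,3} D(W)={4,5,6}: no change
So after all 4 constraints: D(U) = {3,4}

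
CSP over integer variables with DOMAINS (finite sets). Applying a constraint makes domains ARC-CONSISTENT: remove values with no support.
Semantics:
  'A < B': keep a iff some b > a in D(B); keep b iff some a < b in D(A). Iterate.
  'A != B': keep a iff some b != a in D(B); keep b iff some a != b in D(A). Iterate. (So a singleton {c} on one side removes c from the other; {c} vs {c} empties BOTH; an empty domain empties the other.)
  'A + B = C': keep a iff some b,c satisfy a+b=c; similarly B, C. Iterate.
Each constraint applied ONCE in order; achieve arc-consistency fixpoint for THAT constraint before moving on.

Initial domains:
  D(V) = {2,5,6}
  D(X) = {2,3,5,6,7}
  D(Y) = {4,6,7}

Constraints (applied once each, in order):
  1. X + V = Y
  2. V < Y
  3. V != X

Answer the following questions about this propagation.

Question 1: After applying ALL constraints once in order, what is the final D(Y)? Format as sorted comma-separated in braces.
Answer: {4,7}

Derivation:
Constraint 1 (X + V = Y) on D(X)={2,3,5,6,7} D(V)={2,5,6} D(Y)={4,6,7}: X {2,3,5,6,7}->{2,5}; V {2,5,6}->{2,5}; Y {4,6,7}->{4,7}
Constraint 2 (V < Y) on D(V)={2,5} D(Y)={4,7}: no change
Constraint 3 (V != X) on D(V)={2,5} D(X)={2,5}: no change
So after all 3 constraints: D(Y) = {4,7}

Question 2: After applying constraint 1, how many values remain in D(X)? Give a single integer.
Answer: 2

Derivation:
Constraint 1 (X + V = Y) on D(X)={2,3,5,6,7} D(V)={2,5,6} D(Y)={4,6,7}: X {2,3,5,6,7}->{2,5}; V {2,5,6}->{2,5}; Y {4,6,7}->{4,7}
So after constraint 1: D(X)={2,5}, size = 2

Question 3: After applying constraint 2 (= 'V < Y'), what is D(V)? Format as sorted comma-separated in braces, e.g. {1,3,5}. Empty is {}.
Answer: {2,5}

Derivation:
Constraint 1 (X + V = Y) on D(X)={2,3,5,6,7} D(V)={2,5,6} D(Y)={4,6,7}: X {2,3,5,6,7}->{2,5}; V {2,5,6}->{2,5}; Y {4,6,7}->{4,7}
Constraint 2 (V < Y) on D(V)={2,5} D(Y)={4,7}: no change
So after constraint 2: D(V) = {2,5}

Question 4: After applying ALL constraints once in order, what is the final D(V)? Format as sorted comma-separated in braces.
Answer: {2,5}

Derivation:
Constraint 1 (X + V = Y) on D(X)={2,3,5,6,7} D(V)={2,5,6} D(Y)={4,6,7}: X {2,3,5,6,7}->{2,5}; V {2,5,6}->{2,5}; Y {4,6,7}->{4,7}
Constraint 2 (V < Y) on D(V)={2,5} D(Y)={4,7}: no change
Constraint 3 (V != X) on D(V)={2,5} D(X)={2,5}: no change
So after all 3 constraints: D(V) = {2,5}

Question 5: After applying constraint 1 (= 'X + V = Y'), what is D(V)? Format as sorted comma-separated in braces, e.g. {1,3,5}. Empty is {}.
Answer: {2,5}

Derivation:
Constraint 1 (X + V = Y) on D(X)={2,3,5,6,7} D(V)={2,5,6} D(Y)={4,6,7}: X {2,3,5,6,7}->{2,5}; V {2,5,6}->{2,5}; Y {4,6,7}->{4,7}
So after constraint 1: D(V) = {2,5}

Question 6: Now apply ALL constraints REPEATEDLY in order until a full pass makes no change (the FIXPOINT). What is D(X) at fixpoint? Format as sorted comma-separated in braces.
Answer: {2,5}

Derivation:
pass 0 (initial): D(X)={2,3,5,6,7}
pass 1: V {2,5,6}->{2,5}; X {2,3,5,6,7}->{2,5}; Y {4,6,7}->{4,7}
pass 2: no change
Fixpoint after 2 passes: D(X) = {2,5}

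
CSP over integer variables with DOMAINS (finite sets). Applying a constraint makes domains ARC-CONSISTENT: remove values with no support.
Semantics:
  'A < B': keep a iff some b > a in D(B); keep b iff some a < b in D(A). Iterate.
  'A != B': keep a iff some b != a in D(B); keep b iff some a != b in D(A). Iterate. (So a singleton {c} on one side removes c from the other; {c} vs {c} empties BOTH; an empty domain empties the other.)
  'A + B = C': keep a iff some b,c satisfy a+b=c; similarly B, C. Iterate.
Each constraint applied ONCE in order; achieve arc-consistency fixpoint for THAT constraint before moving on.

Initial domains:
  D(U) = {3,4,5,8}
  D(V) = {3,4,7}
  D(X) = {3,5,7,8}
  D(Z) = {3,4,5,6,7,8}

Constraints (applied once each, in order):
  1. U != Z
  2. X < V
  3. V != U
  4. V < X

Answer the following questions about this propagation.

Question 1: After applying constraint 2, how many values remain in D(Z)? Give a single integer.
Constraint 1 (U != Z) on D(U)={3,4,5,8} D(Z)={3,4,5,6,7,8}: no change
Constraint 2 (X < V) on D(X)={3,5,7,8} D(V)={3,4,7}: X {3,5,7,8}->{3,5}; V {3,4,7}->{4,7}
So after constraint 2: D(Z)={3,4,5,6,7,8}, size = 6

Answer: 6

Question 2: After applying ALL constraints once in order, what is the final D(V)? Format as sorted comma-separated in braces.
Constraint 1 (U != Z) on D(U)={3,4,5,8} D(Z)={3,4,5,6,7,8}: no change
Constraint 2 (X < V) on D(X)={3,5,7,8} D(V)={3,4,7}: X {3,5,7,8}->{3,5}; V {3,4,7}->{4,7}
Constraint 3 (V != U) on D(V)={4,7} D(U)={3,4,5,8}: no change
Constraint 4 (V < X) on D(V)={4,7} D(X)={3,5}: V {4,7}->{4}; X {3,5}->{5}
So after all 4 constraints: D(V) = {4}

Answer: {4}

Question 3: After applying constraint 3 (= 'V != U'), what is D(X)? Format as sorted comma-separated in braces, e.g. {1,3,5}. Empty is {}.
Answer: {3,5}

Derivation:
Constraint 1 (U != Z) on D(U)={3,4,5,8} D(Z)={3,4,5,6,7,8}: no change
Constraint 2 (X < V) on D(X)={3,5,7,8} D(V)={3,4,7}: X {3,5,7,8}->{3,5}; V {3,4,7}->{4,7}
Constraint 3 (V != U) on D(V)={4,7} D(U)={3,4,5,8}: no change
So after constraint 3: D(X) = {3,5}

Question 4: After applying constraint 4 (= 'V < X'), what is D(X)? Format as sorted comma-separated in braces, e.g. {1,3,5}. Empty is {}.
Answer: {5}

Derivation:
Constraint 1 (U != Z) on D(U)={3,4,5,8} D(Z)={3,4,5,6,7,8}: no change
Constraint 2 (X < V) on D(X)={3,5,7,8} D(V)={3,4,7}: X {3,5,7,8}->{3,5}; V {3,4,7}->{4,7}
Constraint 3 (V != U) on D(V)={4,7} D(U)={3,4,5,8}: no change
Constraint 4 (V < X) on D(V)={4,7} D(X)={3,5}: V {4,7}->{4}; X {3,5}->{5}
So after constraint 4: D(X) = {5}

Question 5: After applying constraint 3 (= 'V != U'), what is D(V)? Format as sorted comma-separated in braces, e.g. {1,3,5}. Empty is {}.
Constraint 1 (U != Z) on D(U)={3,4,5,8} D(Z)={3,4,5,6,7,8}: no change
Constraint 2 (X < V) on D(X)={3,5,7,8} D(V)={3,4,7}: X {3,5,7,8}->{3,5}; V {3,4,7}->{4,7}
Constraint 3 (V != U) on D(V)={4,7} D(U)={3,4,5,8}: no change
So after constraint 3: D(V) = {4,7}

Answer: {4,7}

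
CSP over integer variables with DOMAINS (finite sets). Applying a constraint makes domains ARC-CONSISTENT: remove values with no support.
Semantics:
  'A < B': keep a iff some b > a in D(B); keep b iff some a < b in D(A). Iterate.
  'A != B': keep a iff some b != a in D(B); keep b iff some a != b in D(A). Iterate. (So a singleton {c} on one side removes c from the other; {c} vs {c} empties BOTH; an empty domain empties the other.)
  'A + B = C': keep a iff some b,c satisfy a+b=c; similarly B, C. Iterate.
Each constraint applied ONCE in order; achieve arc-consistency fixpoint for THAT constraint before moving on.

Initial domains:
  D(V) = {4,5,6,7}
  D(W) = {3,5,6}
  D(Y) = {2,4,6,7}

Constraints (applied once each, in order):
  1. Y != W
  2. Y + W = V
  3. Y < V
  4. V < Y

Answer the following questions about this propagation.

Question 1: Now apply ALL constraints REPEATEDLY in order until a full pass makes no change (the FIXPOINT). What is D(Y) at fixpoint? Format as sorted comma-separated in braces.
Answer: {}

Derivation:
pass 0 (initial): D(Y)={2,4,6,7}
pass 1: V {4,5,6,7}->{}; W {3,5,6}->{3,5}; Y {2,4,6,7}->{}
pass 2: W {3,5}->{}
pass 3: no change
Fixpoint after 3 passes: D(Y) = {}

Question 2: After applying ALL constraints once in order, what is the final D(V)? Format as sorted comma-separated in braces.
Constraint 1 (Y != W) on D(Y)={2,4,6,7} D(W)={3,5,6}: no change
Constraint 2 (Y + W = V) on D(Y)={2,4,6,7} D(W)={3,5,6} D(V)={4,5,6,7}: Y {2,4,6,7}->{2,4}; W {3,5,6}->{3,5}; V {4,5,6,7}->{5,7}
Constraint 3 (Y < V) on D(Y)={2,4} D(V)={5,7}: no change
Constraint 4 (V < Y) on D(V)={5,7} D(Y)={2,4}: V {5,7}->{}; Y {2,4}->{}
So after all 4 constraints: D(V) = {}

Answer: {}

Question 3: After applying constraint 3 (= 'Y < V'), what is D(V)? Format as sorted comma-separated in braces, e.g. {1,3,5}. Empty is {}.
Answer: {5,7}

Derivation:
Constraint 1 (Y != W) on D(Y)={2,4,6,7} D(W)={3,5,6}: no change
Constraint 2 (Y + W = V) on D(Y)={2,4,6,7} D(W)={3,5,6} D(V)={4,5,6,7}: Y {2,4,6,7}->{2,4}; W {3,5,6}->{3,5}; V {4,5,6,7}->{5,7}
Constraint 3 (Y < V) on D(Y)={2,4} D(V)={5,7}: no change
So after constraint 3: D(V) = {5,7}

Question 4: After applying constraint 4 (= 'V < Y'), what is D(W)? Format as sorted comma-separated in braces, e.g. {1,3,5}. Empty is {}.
Constraint 1 (Y != W) on D(Y)={2,4,6,7} D(W)={3,5,6}: no change
Constraint 2 (Y + W = V) on D(Y)={2,4,6,7} D(W)={3,5,6} D(V)={4,5,6,7}: Y {2,4,6,7}->{2,4}; W {3,5,6}->{3,5}; V {4,5,6,7}->{5,7}
Constraint 3 (Y < V) on D(Y)={2,4} D(V)={5,7}: no change
Constraint 4 (V < Y) on D(V)={5,7} D(Y)={2,4}: V {5,7}->{}; Y {2,4}->{}
So after constraint 4: D(W) = {3,5}

Answer: {3,5}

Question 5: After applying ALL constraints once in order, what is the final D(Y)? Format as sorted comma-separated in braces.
Constraint 1 (Y != W) on D(Y)={2,4,6,7} D(W)={3,5,6}: no change
Constraint 2 (Y + W = V) on D(Y)={2,4,6,7} D(W)={3,5,6} D(V)={4,5,6,7}: Y {2,4,6,7}->{2,4}; W {3,5,6}->{3,5}; V {4,5,6,7}->{5,7}
Constraint 3 (Y < V) on D(Y)={2,4} D(V)={5,7}: no change
Constraint 4 (V < Y) on D(V)={5,7} D(Y)={2,4}: V {5,7}->{}; Y {2,4}->{}
So after all 4 constraints: D(Y) = {}

Answer: {}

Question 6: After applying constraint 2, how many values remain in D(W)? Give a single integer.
Answer: 2

Derivation:
Constraint 1 (Y != W) on D(Y)={2,4,6,7} D(W)={3,5,6}: no change
Constraint 2 (Y + W = V) on D(Y)={2,4,6,7} D(W)={3,5,6} D(V)={4,5,6,7}: Y {2,4,6,7}->{2,4}; W {3,5,6}->{3,5}; V {4,5,6,7}->{5,7}
So after constraint 2: D(W)={3,5}, size = 2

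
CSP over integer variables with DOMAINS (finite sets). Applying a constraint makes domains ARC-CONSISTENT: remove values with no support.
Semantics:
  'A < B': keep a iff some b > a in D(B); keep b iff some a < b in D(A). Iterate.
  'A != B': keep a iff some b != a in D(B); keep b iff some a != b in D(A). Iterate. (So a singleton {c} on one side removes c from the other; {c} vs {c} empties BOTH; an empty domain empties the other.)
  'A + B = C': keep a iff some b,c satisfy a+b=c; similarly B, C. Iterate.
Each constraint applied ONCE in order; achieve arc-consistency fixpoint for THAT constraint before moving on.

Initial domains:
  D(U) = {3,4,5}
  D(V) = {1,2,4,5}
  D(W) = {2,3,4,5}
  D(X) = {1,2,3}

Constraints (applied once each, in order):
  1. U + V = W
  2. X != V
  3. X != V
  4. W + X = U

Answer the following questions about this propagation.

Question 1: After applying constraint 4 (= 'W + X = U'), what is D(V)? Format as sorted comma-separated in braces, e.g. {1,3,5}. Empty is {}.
Constraint 1 (U + V = W) on D(U)={3,4,5} D(V)={1,2,4,5} D(W)={2,3,4,5}: U {3,4,5}->{3,4}; V {1,2,4,5}->{1,2}; W {2,3,4,5}->{4,5}
Constraint 2 (X != V) on D(X)={1,2,3} D(V)={1,2}: no change
Constraint 3 (X != V) on D(X)={1,2,3} D(V)={1,2}: no change
Constraint 4 (W + X = U) on D(W)={4,5} D(X)={1,2,3} D(U)={3,4}: W {4,5}->{}; X {1,2,3}->{}; U {3,4}->{}
So after constraint 4: D(V) = {1,2}

Answer: {1,2}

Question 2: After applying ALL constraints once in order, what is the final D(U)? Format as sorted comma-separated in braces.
Constraint 1 (U + V = W) on D(U)={3,4,5} D(V)={1,2,4,5} D(W)={2,3,4,5}: U {3,4,5}->{3,4}; V {1,2,4,5}->{1,2}; W {2,3,4,5}->{4,5}
Constraint 2 (X != V) on D(X)={1,2,3} D(V)={1,2}: no change
Constraint 3 (X != V) on D(X)={1,2,3} D(V)={1,2}: no change
Constraint 4 (W + X = U) on D(W)={4,5} D(X)={1,2,3} D(U)={3,4}: W {4,5}->{}; X {1,2,3}->{}; U {3,4}->{}
So after all 4 constraints: D(U) = {}

Answer: {}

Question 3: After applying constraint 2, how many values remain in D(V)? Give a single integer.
Answer: 2

Derivation:
Constraint 1 (U + V = W) on D(U)={3,4,5} D(V)={1,2,4,5} D(W)={2,3,4,5}: U {3,4,5}->{3,4}; V {1,2,4,5}->{1,2}; W {2,3,4,5}->{4,5}
Constraint 2 (X != V) on D(X)={1,2,3} D(V)={1,2}: no change
So after constraint 2: D(V)={1,2}, size = 2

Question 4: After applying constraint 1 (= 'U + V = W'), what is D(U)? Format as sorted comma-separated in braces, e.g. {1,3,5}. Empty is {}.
Constraint 1 (U + V = W) on D(U)={3,4,5} D(V)={1,2,4,5} D(W)={2,3,4,5}: U {3,4,5}->{3,4}; V {1,2,4,5}->{1,2}; W {2,3,4,5}->{4,5}
So after constraint 1: D(U) = {3,4}

Answer: {3,4}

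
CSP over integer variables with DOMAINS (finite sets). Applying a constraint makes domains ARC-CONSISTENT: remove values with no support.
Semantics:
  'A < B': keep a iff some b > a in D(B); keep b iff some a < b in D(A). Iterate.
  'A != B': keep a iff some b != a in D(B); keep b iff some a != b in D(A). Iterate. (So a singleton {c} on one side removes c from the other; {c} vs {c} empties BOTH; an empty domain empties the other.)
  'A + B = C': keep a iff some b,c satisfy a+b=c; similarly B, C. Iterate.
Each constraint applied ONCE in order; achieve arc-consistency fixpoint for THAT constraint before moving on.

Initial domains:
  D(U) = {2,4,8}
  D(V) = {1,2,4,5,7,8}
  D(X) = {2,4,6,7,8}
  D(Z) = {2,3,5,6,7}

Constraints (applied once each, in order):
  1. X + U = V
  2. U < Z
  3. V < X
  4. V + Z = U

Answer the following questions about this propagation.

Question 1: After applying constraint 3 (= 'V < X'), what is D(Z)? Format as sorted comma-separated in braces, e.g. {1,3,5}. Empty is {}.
Answer: {3,5,6,7}

Derivation:
Constraint 1 (X + U = V) on D(X)={2,4,6,7,8} D(U)={2,4,8} D(V)={1,2,4,5,7,8}: X {2,4,6,7,8}->{2,4,6}; U {2,4,8}->{2,4}; V {1,2,4,5,7,8}->{4,8}
Constraint 2 (U < Z) on D(U)={2,4} D(Z)={2,3,5,6,7}: Z {2,3,5,6,7}->{3,5,6,7}
Constraint 3 (V < X) on D(V)={4,8} D(X)={2,4,6}: V {4,8}->{4}; X {2,4,6}->{6}
So after constraint 3: D(Z) = {3,5,6,7}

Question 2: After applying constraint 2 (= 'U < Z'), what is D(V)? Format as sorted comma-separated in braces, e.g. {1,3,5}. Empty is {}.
Constraint 1 (X + U = V) on D(X)={2,4,6,7,8} D(U)={2,4,8} D(V)={1,2,4,5,7,8}: X {2,4,6,7,8}->{2,4,6}; U {2,4,8}->{2,4}; V {1,2,4,5,7,8}->{4,8}
Constraint 2 (U < Z) on D(U)={2,4} D(Z)={2,3,5,6,7}: Z {2,3,5,6,7}->{3,5,6,7}
So after constraint 2: D(V) = {4,8}

Answer: {4,8}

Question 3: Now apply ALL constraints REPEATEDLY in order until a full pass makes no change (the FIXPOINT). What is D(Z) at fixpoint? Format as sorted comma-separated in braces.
Answer: {}

Derivation:
pass 0 (initial): D(Z)={2,3,5,6,7}
pass 1: U {2,4,8}->{}; V {1,2,4,5,7,8}->{}; X {2,4,6,7,8}->{6}; Z {2,3,5,6,7}->{}
pass 2: X {6}->{}
pass 3: no change
Fixpoint after 3 passes: D(Z) = {}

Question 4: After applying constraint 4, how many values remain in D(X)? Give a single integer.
Answer: 1

Derivation:
Constraint 1 (X + U = V) on D(X)={2,4,6,7,8} D(U)={2,4,8} D(V)={1,2,4,5,7,8}: X {2,4,6,7,8}->{2,4,6}; U {2,4,8}->{2,4}; V {1,2,4,5,7,8}->{4,8}
Constraint 2 (U < Z) on D(U)={2,4} D(Z)={2,3,5,6,7}: Z {2,3,5,6,7}->{3,5,6,7}
Constraint 3 (V < X) on D(V)={4,8} D(X)={2,4,6}: V {4,8}->{4}; X {2,4,6}->{6}
Constraint 4 (V + Z = U) on D(V)={4} D(Z)={3,5,6,7} D(U)={2,4}: V {4}->{}; Z {3,5,6,7}->{}; U {2,4}->{}
So after constraint 4: D(X)={6}, size = 1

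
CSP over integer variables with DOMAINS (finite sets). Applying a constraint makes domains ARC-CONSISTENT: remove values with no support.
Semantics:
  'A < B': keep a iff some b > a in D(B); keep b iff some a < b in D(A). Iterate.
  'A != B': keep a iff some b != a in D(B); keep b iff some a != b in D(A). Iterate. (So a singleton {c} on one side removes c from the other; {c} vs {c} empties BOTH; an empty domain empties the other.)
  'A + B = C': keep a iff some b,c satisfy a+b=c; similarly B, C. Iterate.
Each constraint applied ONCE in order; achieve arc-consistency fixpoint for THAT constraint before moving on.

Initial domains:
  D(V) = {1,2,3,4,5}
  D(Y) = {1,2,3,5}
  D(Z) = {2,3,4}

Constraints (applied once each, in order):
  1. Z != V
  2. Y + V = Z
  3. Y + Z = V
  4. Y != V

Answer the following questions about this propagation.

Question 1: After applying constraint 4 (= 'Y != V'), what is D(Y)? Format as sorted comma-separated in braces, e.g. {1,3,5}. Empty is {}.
Constraint 1 (Z != V) on D(Z)={2,3,4} D(V)={1,2,3,4,5}: no change
Constraint 2 (Y + V = Z) on D(Y)={1,2,3,5} D(V)={1,2,3,4,5} D(Z)={2,3,4}: Y {1,2,3,5}->{1,2,3}; V {1,2,3,4,5}->{1,2,3}
Constraint 3 (Y + Z = V) on D(Y)={1,2,3} D(Z)={2,3,4} D(V)={1,2,3}: Y {1,2,3}->{1}; Z {2,3,4}->{2}; V {1,2,3}->{3}
Constraint 4 (Y != V) on D(Y)={1} D(V)={3}: no change
So after constraint 4: D(Y) = {1}

Answer: {1}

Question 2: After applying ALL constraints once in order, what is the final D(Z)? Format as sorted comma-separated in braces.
Answer: {2}

Derivation:
Constraint 1 (Z != V) on D(Z)={2,3,4} D(V)={1,2,3,4,5}: no change
Constraint 2 (Y + V = Z) on D(Y)={1,2,3,5} D(V)={1,2,3,4,5} D(Z)={2,3,4}: Y {1,2,3,5}->{1,2,3}; V {1,2,3,4,5}->{1,2,3}
Constraint 3 (Y + Z = V) on D(Y)={1,2,3} D(Z)={2,3,4} D(V)={1,2,3}: Y {1,2,3}->{1}; Z {2,3,4}->{2}; V {1,2,3}->{3}
Constraint 4 (Y != V) on D(Y)={1} D(V)={3}: no change
So after all 4 constraints: D(Z) = {2}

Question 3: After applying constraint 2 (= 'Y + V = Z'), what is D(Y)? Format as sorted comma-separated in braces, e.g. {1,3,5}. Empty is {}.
Constraint 1 (Z != V) on D(Z)={2,3,4} D(V)={1,2,3,4,5}: no change
Constraint 2 (Y + V = Z) on D(Y)={1,2,3,5} D(V)={1,2,3,4,5} D(Z)={2,3,4}: Y {1,2,3,5}->{1,2,3}; V {1,2,3,4,5}->{1,2,3}
So after constraint 2: D(Y) = {1,2,3}

Answer: {1,2,3}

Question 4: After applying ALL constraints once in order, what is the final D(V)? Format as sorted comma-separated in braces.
Answer: {3}

Derivation:
Constraint 1 (Z != V) on D(Z)={2,3,4} D(V)={1,2,3,4,5}: no change
Constraint 2 (Y + V = Z) on D(Y)={1,2,3,5} D(V)={1,2,3,4,5} D(Z)={2,3,4}: Y {1,2,3,5}->{1,2,3}; V {1,2,3,4,5}->{1,2,3}
Constraint 3 (Y + Z = V) on D(Y)={1,2,3} D(Z)={2,3,4} D(V)={1,2,3}: Y {1,2,3}->{1}; Z {2,3,4}->{2}; V {1,2,3}->{3}
Constraint 4 (Y != V) on D(Y)={1} D(V)={3}: no change
So after all 4 constraints: D(V) = {3}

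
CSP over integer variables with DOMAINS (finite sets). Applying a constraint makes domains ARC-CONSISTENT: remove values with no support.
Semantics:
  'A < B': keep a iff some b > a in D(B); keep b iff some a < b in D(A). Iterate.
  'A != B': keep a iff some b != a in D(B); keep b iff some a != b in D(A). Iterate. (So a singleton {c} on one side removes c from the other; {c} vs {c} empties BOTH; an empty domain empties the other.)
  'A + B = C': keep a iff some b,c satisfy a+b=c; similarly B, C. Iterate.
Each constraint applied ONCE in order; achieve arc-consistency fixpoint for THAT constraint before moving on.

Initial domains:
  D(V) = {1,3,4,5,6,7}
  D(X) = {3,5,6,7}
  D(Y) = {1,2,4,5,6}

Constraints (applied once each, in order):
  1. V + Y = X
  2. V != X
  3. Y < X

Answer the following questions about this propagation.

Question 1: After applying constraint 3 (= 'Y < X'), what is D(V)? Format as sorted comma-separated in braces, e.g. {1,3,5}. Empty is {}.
Answer: {1,3,4,5,6}

Derivation:
Constraint 1 (V + Y = X) on D(V)={1,3,4,5,6,7} D(Y)={1,2,4,5,6} D(X)={3,5,6,7}: V {1,3,4,5,6,7}->{1,3,4,5,6}
Constraint 2 (V != X) on D(V)={1,3,4,5,6} D(X)={3,5,6,7}: no change
Constraint 3 (Y < X) on D(Y)={1,2,4,5,6} D(X)={3,5,6,7}: no change
So after constraint 3: D(V) = {1,3,4,5,6}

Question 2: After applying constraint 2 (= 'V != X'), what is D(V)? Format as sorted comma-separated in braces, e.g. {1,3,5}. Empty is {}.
Constraint 1 (V + Y = X) on D(V)={1,3,4,5,6,7} D(Y)={1,2,4,5,6} D(X)={3,5,6,7}: V {1,3,4,5,6,7}->{1,3,4,5,6}
Constraint 2 (V != X) on D(V)={1,3,4,5,6} D(X)={3,5,6,7}: no change
So after constraint 2: D(V) = {1,3,4,5,6}

Answer: {1,3,4,5,6}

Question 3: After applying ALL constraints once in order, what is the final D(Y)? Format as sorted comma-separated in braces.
Constraint 1 (V + Y = X) on D(V)={1,3,4,5,6,7} D(Y)={1,2,4,5,6} D(X)={3,5,6,7}: V {1,3,4,5,6,7}->{1,3,4,5,6}
Constraint 2 (V != X) on D(V)={1,3,4,5,6} D(X)={3,5,6,7}: no change
Constraint 3 (Y < X) on D(Y)={1,2,4,5,6} D(X)={3,5,6,7}: no change
So after all 3 constraints: D(Y) = {1,2,4,5,6}

Answer: {1,2,4,5,6}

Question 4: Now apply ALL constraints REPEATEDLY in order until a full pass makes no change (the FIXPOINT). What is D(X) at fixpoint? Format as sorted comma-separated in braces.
pass 0 (initial): D(X)={3,5,6,7}
pass 1: V {1,3,4,5,6,7}->{1,3,4,5,6}
pass 2: no change
Fixpoint after 2 passes: D(X) = {3,5,6,7}

Answer: {3,5,6,7}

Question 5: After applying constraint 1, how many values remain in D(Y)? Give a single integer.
Constraint 1 (V + Y = X) on D(V)={1,3,4,5,6,7} D(Y)={1,2,4,5,6} D(X)={3,5,6,7}: V {1,3,4,5,6,7}->{1,3,4,5,6}
So after constraint 1: D(Y)={1,2,4,5,6}, size = 5

Answer: 5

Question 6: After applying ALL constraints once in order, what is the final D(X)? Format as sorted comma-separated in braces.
Answer: {3,5,6,7}

Derivation:
Constraint 1 (V + Y = X) on D(V)={1,3,4,5,6,7} D(Y)={1,2,4,5,6} D(X)={3,5,6,7}: V {1,3,4,5,6,7}->{1,3,4,5,6}
Constraint 2 (V != X) on D(V)={1,3,4,5,6} D(X)={3,5,6,7}: no change
Constraint 3 (Y < X) on D(Y)={1,2,4,5,6} D(X)={3,5,6,7}: no change
So after all 3 constraints: D(X) = {3,5,6,7}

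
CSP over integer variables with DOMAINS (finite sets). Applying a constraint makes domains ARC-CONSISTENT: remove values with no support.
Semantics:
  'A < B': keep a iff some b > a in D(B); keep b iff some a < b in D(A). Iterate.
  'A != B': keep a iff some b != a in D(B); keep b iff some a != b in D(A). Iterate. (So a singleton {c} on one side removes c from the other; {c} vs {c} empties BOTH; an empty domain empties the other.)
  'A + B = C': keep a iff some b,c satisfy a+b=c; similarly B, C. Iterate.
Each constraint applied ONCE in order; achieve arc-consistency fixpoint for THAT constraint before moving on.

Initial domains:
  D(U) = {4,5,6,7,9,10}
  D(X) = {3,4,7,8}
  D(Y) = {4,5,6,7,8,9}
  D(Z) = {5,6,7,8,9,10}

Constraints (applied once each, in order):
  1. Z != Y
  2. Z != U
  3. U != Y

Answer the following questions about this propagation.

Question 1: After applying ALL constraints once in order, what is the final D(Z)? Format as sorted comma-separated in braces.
Constraint 1 (Z != Y) on D(Z)={5,6,7,8,9,10} D(Y)={4,5,6,7,8,9}: no change
Constraint 2 (Z != U) on D(Z)={5,6,7,8,9,10} D(U)={4,5,6,7,9,10}: no change
Constraint 3 (U != Y) on D(U)={4,5,6,7,9,10} D(Y)={4,5,6,7,8,9}: no change
So after all 3 constraints: D(Z) = {5,6,7,8,9,10}

Answer: {5,6,7,8,9,10}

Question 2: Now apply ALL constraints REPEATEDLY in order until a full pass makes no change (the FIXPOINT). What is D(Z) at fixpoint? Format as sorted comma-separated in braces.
Answer: {5,6,7,8,9,10}

Derivation:
pass 0 (initial): D(Z)={5,6,7,8,9,10}
pass 1: no change
Fixpoint after 1 passes: D(Z) = {5,6,7,8,9,10}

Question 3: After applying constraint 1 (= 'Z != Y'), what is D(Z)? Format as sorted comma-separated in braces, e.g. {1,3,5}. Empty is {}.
Constraint 1 (Z != Y) on D(Z)={5,6,7,8,9,10} D(Y)={4,5,6,7,8,9}: no change
So after constraint 1: D(Z) = {5,6,7,8,9,10}

Answer: {5,6,7,8,9,10}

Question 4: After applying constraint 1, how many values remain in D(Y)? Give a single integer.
Constraint 1 (Z != Y) on D(Z)={5,6,7,8,9,10} D(Y)={4,5,6,7,8,9}: no change
So after constraint 1: D(Y)={4,5,6,7,8,9}, size = 6

Answer: 6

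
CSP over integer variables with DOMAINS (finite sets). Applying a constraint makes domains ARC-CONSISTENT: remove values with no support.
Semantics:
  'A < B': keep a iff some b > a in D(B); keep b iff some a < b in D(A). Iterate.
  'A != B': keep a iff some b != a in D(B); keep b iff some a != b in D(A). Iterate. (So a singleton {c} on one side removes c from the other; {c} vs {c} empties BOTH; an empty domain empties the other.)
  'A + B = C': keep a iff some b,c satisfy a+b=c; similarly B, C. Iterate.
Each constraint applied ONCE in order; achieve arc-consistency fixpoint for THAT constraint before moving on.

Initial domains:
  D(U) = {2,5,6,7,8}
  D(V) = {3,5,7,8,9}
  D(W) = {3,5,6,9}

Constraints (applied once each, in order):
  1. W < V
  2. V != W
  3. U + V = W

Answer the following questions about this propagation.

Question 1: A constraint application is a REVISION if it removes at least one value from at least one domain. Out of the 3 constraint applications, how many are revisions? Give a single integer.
Answer: 2

Derivation:
Constraint 1 (W < V) on D(W)={3,5,6,9} D(V)={3,5,7,8,9}: W {3,5,6,9}->{3,5,6}; V {3,5,7,8,9}->{5,7,8,9} => REVISION
Constraint 2 (V != W) on D(V)={5,7,8,9} D(W)={3,5,6}: no change => not a revision
Constraint 3 (U + V = W) on D(U)={2,5,6,7,8} D(V)={5,7,8,9} D(W)={3,5,6}: U {2,5,6,7,8}->{}; V {5,7,8,9}->{}; W {3,5,6}->{} => REVISION
Total revisions = 2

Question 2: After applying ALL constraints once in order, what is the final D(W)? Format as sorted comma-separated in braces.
Answer: {}

Derivation:
Constraint 1 (W < V) on D(W)={3,5,6,9} D(V)={3,5,7,8,9}: W {3,5,6,9}->{3,5,6}; V {3,5,7,8,9}->{5,7,8,9}
Constraint 2 (V != W) on D(V)={5,7,8,9} D(W)={3,5,6}: no change
Constraint 3 (U + V = W) on D(U)={2,5,6,7,8} D(V)={5,7,8,9} D(W)={3,5,6}: U {2,5,6,7,8}->{}; V {5,7,8,9}->{}; W {3,5,6}->{}
So after all 3 constraints: D(W) = {}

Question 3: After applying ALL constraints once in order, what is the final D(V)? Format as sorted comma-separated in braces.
Constraint 1 (W < V) on D(W)={3,5,6,9} D(V)={3,5,7,8,9}: W {3,5,6,9}->{3,5,6}; V {3,5,7,8,9}->{5,7,8,9}
Constraint 2 (V != W) on D(V)={5,7,8,9} D(W)={3,5,6}: no change
Constraint 3 (U + V = W) on D(U)={2,5,6,7,8} D(V)={5,7,8,9} D(W)={3,5,6}: U {2,5,6,7,8}->{}; V {5,7,8,9}->{}; W {3,5,6}->{}
So after all 3 constraints: D(V) = {}

Answer: {}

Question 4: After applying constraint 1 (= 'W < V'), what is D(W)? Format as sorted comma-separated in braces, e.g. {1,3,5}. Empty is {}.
Constraint 1 (W < V) on D(W)={3,5,6,9} D(V)={3,5,7,8,9}: W {3,5,6,9}->{3,5,6}; V {3,5,7,8,9}->{5,7,8,9}
So after constraint 1: D(W) = {3,5,6}

Answer: {3,5,6}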